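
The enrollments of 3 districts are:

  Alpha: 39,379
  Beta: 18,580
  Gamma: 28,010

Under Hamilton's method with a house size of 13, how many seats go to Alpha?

Standard divisor: 85969 ÷ 13 = 6613.
Standard quotas: Alpha 5.9548, Beta 2.8096, Gamma 4.2356.
Lower quotas: Alpha 5, Beta 2, Gamma 4 (sum 11, leaving 2 seats).
Remainders in descending order: Alpha 0.9548, Beta 0.8096, Gamma 0.2356.
The surplus seats go to Alpha, Beta.
Alpha receives 6.

6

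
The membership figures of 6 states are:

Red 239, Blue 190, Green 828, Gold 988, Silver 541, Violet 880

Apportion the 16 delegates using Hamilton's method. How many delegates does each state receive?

Red 1, Blue 1, Green 4, Gold 4, Silver 2, Violet 4

The standard divisor is 3666/16 ≈ 229.125.
Standard quotas: Red 1.043, Blue 0.829, Green 3.614, Gold 4.312, Silver 2.361, Violet 3.841.
Lower quotas: Red 1, Blue 0, Green 3, Gold 4, Silver 2, Violet 3 (sum 13, leaving 3 seats).
Remainders in descending order: Violet 0.841, Blue 0.829, Green 0.614, Silver 0.361, Gold 0.312, Red 0.043.
The surplus seats go to Violet, Blue, Green.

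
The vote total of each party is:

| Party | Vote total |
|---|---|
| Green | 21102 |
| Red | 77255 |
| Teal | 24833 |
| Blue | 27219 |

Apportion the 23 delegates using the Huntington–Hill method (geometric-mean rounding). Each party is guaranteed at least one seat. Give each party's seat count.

Green 3, Red 12, Teal 4, Blue 4

With divisor 6455: modified quotas Green 3.269, Red 11.968, Teal 3.847, Blue 4.217.
Geometric-mean thresholds: Green √(3·4)=3.464, Red √(11·12)=11.489, Teal √(3·4)=3.464, Blue √(4·5)=4.472.
Each quota rounded against its threshold gives Green 3, Red 12, Teal 4, Blue 4 (total 23).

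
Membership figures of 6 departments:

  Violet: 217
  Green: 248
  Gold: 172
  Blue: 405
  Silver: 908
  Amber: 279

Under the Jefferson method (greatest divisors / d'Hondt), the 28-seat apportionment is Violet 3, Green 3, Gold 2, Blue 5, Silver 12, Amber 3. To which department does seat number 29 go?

Priority for the next seat is population ÷ (current seats + 1).
Priorities: Violet 54.250, Green 62.000, Gold 57.333, Blue 67.500, Silver 69.846, Amber 69.750.
Highest priority: Silver.

Silver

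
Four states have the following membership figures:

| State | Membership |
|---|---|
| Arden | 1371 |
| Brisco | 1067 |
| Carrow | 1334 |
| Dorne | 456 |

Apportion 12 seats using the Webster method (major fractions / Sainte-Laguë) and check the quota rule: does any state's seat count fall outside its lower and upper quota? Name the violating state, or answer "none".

none

Standard quotas: Arden 3.891, Brisco 3.028, Carrow 3.786, Dorne 1.294.
Webster allocation: Arden 4, Brisco 3, Carrow 4, Dorne 1.
Every allocation lies between the lower and upper quota.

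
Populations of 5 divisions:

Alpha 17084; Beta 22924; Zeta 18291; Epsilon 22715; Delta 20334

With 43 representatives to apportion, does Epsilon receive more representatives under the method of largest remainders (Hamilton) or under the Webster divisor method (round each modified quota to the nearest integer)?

Hamilton

Hamilton: Alpha 7, Beta 10, Zeta 8, Epsilon 10, Delta 8.
Webster: Alpha 7, Beta 10, Zeta 8, Epsilon 9, Delta 9.
Epsilon gets 10 under Hamilton and 9 under Webster.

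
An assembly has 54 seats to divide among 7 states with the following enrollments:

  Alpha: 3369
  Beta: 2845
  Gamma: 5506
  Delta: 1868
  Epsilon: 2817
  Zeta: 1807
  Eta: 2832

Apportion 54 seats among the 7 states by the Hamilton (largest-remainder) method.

Alpha=9, Beta=7, Gamma=14, Delta=5, Epsilon=7, Zeta=5, Eta=7

The standard divisor is 21044/54 ≈ 389.704.
Standard quotas: Alpha 8.6450, Beta 7.3004, Gamma 14.1287, Delta 4.7934, Epsilon 7.2286, Zeta 4.6369, Eta 7.2671.
Lower quotas: Alpha 8, Beta 7, Gamma 14, Delta 4, Epsilon 7, Zeta 4, Eta 7 (sum 51, leaving 3 seats).
Remainders in descending order: Delta 0.7934, Alpha 0.6450, Zeta 0.6369, Beta 0.3004, Eta 0.2671, Epsilon 0.2286, Gamma 0.1287.
The surplus seats go to Delta, Alpha, Zeta.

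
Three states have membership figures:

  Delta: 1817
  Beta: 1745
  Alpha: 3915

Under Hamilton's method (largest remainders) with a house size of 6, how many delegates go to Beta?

Standard divisor: 7477 ÷ 6 ≈ 1246.167.
Standard quotas: Delta 1.458, Beta 1.400, Alpha 3.142.
Lower quotas: Delta 1, Beta 1, Alpha 3 (sum 5, leaving 1 seat).
Remainders in descending order: Delta 0.458, Beta 0.400, Alpha 0.142.
The surplus seat goes to Delta.
Beta receives 1.

1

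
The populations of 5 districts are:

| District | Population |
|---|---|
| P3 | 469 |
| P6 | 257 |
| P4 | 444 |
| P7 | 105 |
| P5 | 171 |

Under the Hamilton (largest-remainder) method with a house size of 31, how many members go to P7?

2

The standard divisor is 1446/31 ≈ 46.645.
Standard quotas: P3 10.055, P6 5.510, P4 9.519, P7 2.251, P5 3.666.
Lower quotas: P3 10, P6 5, P4 9, P7 2, P5 3 (sum 29, leaving 2 seats).
Remainders in descending order: P5 0.666, P4 0.519, P6 0.510, P7 0.251, P3 0.055.
Largest remainders: P5, P4 receive the extra seats.
P7 receives 2.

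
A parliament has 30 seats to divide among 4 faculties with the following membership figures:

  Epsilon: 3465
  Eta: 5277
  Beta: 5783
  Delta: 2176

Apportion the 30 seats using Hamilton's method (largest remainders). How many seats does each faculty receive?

Total 16701; standard divisor 16701/30 ≈ 556.7.
Standard quotas: Epsilon 6.2242, Eta 9.4791, Beta 10.3880, Delta 3.9087.
Lower quotas: Epsilon 6, Eta 9, Beta 10, Delta 3 (sum 28, leaving 2 seats).
Remainders in descending order: Delta 0.9087, Eta 0.4791, Beta 0.3880, Epsilon 0.2242.
Largest remainders: Delta, Eta receive the extra seats.

Epsilon 6; Eta 10; Beta 10; Delta 4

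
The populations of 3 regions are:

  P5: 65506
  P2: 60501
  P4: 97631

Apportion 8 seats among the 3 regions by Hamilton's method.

The standard divisor is 223638/8 ≈ 27954.75.
Standard quotas: P5 2.3433, P2 2.1642, P4 3.4925.
Lower quotas: P5 2, P2 2, P4 3 (sum 7, leaving 1 seat).
Remainders in descending order: P4 0.4925, P5 0.3433, P2 0.1642.
The surplus seat goes to P4.

P5=2, P2=2, P4=4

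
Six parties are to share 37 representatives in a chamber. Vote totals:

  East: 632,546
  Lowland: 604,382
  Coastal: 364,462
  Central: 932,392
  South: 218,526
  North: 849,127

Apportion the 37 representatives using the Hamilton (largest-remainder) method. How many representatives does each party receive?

East: 6, Lowland: 6, Coastal: 4, Central: 10, South: 2, North: 9

The standard divisor is 3601435/37 ≈ 97336.081.
Standard quotas: East 6.4986, Lowland 6.2092, Coastal 3.7444, Central 9.5791, South 2.2451, North 8.7237.
Lower quotas: East 6, Lowland 6, Coastal 3, Central 9, South 2, North 8 (sum 34, leaving 3 seats).
Remainders in descending order: Coastal 0.7444, North 0.7237, Central 0.5791, East 0.4986, South 0.2451, Lowland 0.2092.
The surplus seats go to Coastal, North, Central.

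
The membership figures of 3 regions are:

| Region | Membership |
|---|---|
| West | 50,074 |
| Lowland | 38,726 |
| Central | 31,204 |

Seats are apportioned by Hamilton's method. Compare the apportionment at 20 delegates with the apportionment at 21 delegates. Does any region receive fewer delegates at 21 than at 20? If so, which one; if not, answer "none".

At 20 seats: West 8, Lowland 7, Central 5.
At 21 seats: West 9, Lowland 7, Central 5.
No region's allocation decreased.

none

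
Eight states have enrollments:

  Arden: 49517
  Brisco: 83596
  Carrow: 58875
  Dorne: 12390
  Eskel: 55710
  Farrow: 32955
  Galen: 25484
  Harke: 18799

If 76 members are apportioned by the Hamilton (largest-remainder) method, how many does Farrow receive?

The standard divisor is 337326/76 ≈ 4438.5.
Standard quotas: Arden 11.1562, Brisco 18.8343, Carrow 13.2646, Dorne 2.7915, Eskel 12.5515, Farrow 7.4248, Galen 5.7416, Harke 4.2354.
Lower quotas: Arden 11, Brisco 18, Carrow 13, Dorne 2, Eskel 12, Farrow 7, Galen 5, Harke 4 (sum 72, leaving 4 seats).
Remainders in descending order: Brisco 0.8343, Dorne 0.7915, Galen 0.7416, Eskel 0.5515, Farrow 0.4248, Carrow 0.2646, Harke 0.2354, Arden 0.1562.
The surplus seats go to Brisco, Dorne, Galen, Eskel.
Farrow receives 7.

7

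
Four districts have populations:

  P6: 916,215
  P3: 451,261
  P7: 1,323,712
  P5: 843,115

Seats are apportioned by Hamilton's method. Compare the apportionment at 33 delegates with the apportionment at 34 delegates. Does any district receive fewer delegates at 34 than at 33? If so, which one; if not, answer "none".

At 33 seats: P6 9, P3 4, P7 12, P5 8.
At 34 seats: P6 9, P3 4, P7 13, P5 8.
No district's allocation decreased.

none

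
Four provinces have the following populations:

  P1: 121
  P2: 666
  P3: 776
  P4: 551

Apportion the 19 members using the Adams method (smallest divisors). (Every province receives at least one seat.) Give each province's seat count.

Standard divisor 2114/19 ≈ 111.263; standard quotas: P1 1.088, P2 5.986, P3 6.974, P4 4.952.
Rounding up gives 2, 6, 7, 5 = 20 seats, so the divisor must be adjusted.
With modified divisor 125: modified quotas P1 0.968, P2 5.328, P3 6.208, P4 4.408.
Rounding up: P1 1, P2 6, P3 7, P4 5 (total 19).

P1: 1; P2: 6; P3: 7; P4: 5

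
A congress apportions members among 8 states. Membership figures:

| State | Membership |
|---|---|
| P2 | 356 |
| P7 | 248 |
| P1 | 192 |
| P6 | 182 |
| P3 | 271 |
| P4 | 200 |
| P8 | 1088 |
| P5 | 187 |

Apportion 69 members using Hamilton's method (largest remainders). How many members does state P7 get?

Total 2724; standard divisor 2724/69 ≈ 39.478.
Standard quotas: P2 9.018, P7 6.282, P1 4.863, P6 4.610, P3 6.865, P4 5.066, P8 27.559, P5 4.737.
Lower quotas: P2 9, P7 6, P1 4, P6 4, P3 6, P4 5, P8 27, P5 4 (sum 65, leaving 4 seats).
Remainders in descending order: P3 0.865, P1 0.863, P5 0.737, P6 0.610, P8 0.559, P7 0.282, P4 0.066, P2 0.018.
The surplus seats go to P3, P1, P5, P6.
P7 receives 6.

6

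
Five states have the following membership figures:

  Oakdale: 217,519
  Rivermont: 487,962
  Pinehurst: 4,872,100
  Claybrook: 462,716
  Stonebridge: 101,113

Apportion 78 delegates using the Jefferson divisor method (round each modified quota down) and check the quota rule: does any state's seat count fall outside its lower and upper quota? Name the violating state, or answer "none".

Pinehurst

Standard quotas: Oakdale 2.763, Rivermont 6.197, Pinehurst 61.879, Claybrook 5.877, Stonebridge 1.284.
Jefferson allocation: Oakdale 2, Rivermont 6, Pinehurst 63, Claybrook 6, Stonebridge 1.
Pinehurst has quota 61.879 (lower 61, upper 62) but receives 63 — outside the quota interval.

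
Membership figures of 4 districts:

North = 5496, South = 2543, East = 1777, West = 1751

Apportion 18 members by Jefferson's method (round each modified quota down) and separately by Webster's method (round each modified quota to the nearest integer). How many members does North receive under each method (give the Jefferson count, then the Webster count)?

Jefferson: North 9, South 4, East 3, West 2.
Webster: North 8, South 4, East 3, West 3.
North gets 9 under Jefferson and 8 under Webster.

9 and 8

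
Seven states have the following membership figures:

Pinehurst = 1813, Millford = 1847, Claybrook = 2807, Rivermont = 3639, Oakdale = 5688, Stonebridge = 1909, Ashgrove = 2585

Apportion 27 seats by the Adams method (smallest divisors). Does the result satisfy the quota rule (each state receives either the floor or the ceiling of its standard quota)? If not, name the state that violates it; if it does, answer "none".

none

Standard quotas: Pinehurst 2.413, Millford 2.458, Claybrook 3.736, Rivermont 4.843, Oakdale 7.570, Stonebridge 2.541, Ashgrove 3.440.
Adams allocation: Pinehurst 2, Millford 3, Claybrook 4, Rivermont 5, Oakdale 7, Stonebridge 3, Ashgrove 3.
Every allocation lies between the lower and upper quota.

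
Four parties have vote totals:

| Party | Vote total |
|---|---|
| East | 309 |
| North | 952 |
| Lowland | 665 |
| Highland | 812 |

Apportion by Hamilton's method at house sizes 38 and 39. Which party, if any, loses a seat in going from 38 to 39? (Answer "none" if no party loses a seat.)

East

At 38 seats: East 5, North 13, Lowland 9, Highland 11.
At 39 seats: East 4, North 14, Lowland 9, Highland 12.
East drops from 5 to 4.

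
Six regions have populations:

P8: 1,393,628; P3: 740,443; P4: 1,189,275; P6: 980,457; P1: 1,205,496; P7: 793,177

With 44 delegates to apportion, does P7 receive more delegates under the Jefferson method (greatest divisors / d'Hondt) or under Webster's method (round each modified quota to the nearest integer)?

Webster

Jefferson: P8 10, P3 5, P4 8, P6 7, P1 9, P7 5.
Webster: P8 10, P3 5, P4 8, P6 7, P1 8, P7 6.
P7 gets 5 under Jefferson and 6 under Webster.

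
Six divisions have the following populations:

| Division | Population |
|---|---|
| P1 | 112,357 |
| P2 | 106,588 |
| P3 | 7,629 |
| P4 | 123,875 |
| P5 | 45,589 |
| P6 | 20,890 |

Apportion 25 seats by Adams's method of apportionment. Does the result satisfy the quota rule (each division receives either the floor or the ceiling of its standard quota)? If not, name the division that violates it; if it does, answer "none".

none

Standard quotas: P1 6.737, P2 6.391, P3 0.457, P4 7.428, P5 2.734, P6 1.253.
Adams allocation: P1 6, P2 6, P3 1, P4 7, P5 3, P6 2.
Every allocation lies between the lower and upper quota.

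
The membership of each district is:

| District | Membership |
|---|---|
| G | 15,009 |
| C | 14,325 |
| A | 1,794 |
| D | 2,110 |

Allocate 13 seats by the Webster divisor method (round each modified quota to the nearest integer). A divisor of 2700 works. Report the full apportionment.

G=6, C=5, A=1, D=1

With modified divisor 2700: modified quotas G 5.559, C 5.306, A 0.664, D 0.781.
Rounding to the nearest integer: G 6, C 5, A 1, D 1 (total 13).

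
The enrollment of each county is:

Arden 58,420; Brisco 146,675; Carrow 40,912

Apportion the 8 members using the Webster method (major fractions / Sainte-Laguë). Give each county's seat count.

Arden: 2; Brisco: 5; Carrow: 1

Standard divisor 246007/8 ≈ 30750.875; standard quotas: Arden 1.900, Brisco 4.770, Carrow 1.330.
Rounding to the nearest integer gives Arden 2, Brisco 5, Carrow 1 — total 8, matching the house size, so no adjustment is needed.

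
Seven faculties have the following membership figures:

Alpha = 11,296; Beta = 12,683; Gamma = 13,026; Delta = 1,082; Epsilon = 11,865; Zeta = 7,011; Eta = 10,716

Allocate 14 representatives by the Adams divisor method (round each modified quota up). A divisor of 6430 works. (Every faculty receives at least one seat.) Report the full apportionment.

With modified divisor 6430: modified quotas Alpha 1.757, Beta 1.972, Gamma 2.026, Delta 0.168, Epsilon 1.845, Zeta 1.090, Eta 1.667.
Rounding up: Alpha 2, Beta 2, Gamma 3, Delta 1, Epsilon 2, Zeta 2, Eta 2 (total 14).

Alpha=2; Beta=2; Gamma=3; Delta=1; Epsilon=2; Zeta=2; Eta=2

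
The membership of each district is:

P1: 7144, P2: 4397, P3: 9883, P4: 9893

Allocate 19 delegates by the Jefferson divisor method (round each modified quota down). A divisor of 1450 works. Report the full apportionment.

P1: 4; P2: 3; P3: 6; P4: 6

With modified divisor 1450: modified quotas P1 4.927, P2 3.032, P3 6.816, P4 6.823.
Rounding down: P1 4, P2 3, P3 6, P4 6 (total 19).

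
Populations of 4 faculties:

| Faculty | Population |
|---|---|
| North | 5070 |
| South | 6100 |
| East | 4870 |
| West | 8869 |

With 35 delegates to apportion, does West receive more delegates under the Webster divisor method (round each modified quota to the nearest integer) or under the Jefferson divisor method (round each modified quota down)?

Webster: North 7, South 9, East 7, West 12.
Jefferson: North 7, South 8, East 7, West 13.
West gets 12 under Webster and 13 under Jefferson.

Jefferson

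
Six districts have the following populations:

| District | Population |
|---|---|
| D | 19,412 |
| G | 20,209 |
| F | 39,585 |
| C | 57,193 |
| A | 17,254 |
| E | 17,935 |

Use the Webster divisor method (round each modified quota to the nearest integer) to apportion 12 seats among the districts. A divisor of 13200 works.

With modified divisor 13200: modified quotas D 1.471, G 1.531, F 2.999, C 4.333, A 1.307, E 1.359.
Rounding to the nearest integer: D 1, G 2, F 3, C 4, A 1, E 1 (total 12).

D 1, G 2, F 3, C 4, A 1, E 1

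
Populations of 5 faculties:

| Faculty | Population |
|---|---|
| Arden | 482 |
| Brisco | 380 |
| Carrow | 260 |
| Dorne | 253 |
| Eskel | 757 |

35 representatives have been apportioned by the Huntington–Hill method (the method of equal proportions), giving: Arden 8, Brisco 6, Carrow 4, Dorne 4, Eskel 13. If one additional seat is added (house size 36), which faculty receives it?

Priority for the next seat is population ÷ (√(s·(s+1))).
Priorities: Arden 56.804, Brisco 58.635, Carrow 58.138, Dorne 56.573, Eskel 56.113.
Highest priority: Brisco.

Brisco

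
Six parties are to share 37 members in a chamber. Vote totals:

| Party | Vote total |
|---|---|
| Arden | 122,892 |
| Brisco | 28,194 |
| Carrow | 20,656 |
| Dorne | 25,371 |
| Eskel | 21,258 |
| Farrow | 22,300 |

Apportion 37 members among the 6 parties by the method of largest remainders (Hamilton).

Arden 19, Brisco 4, Carrow 3, Dorne 4, Eskel 3, Farrow 4

Total 240671; standard divisor 240671/37 ≈ 6504.622.
Standard quotas: Arden 18.8930, Brisco 4.3345, Carrow 3.1756, Dorne 3.9005, Eskel 3.2681, Farrow 3.4283.
Lower quotas: Arden 18, Brisco 4, Carrow 3, Dorne 3, Eskel 3, Farrow 3 (sum 34, leaving 3 seats).
Remainders in descending order: Dorne 0.9005, Arden 0.8930, Farrow 0.4283, Brisco 0.3345, Eskel 0.2681, Carrow 0.1756.
The surplus seats go to Dorne, Arden, Farrow.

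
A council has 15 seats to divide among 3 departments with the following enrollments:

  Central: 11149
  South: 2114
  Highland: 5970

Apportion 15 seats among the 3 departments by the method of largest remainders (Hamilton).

Central 9, South 1, Highland 5

Total 19233; standard divisor 19233/15 ≈ 1282.2.
Standard quotas: Central 8.6952, South 1.6487, Highland 4.6561.
Lower quotas: Central 8, South 1, Highland 4 (sum 13, leaving 2 seats).
Remainders in descending order: Central 0.6952, Highland 0.6561, South 0.6487.
The surplus seats go to Central, Highland.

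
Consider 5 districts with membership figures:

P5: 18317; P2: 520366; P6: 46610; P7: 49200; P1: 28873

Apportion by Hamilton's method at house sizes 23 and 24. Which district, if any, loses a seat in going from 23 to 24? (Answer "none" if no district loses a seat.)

P5

At 23 seats: P5 1, P2 18, P6 1, P7 2, P1 1.
At 24 seats: P5 0, P2 19, P6 2, P7 2, P1 1.
P5 drops from 1 to 0.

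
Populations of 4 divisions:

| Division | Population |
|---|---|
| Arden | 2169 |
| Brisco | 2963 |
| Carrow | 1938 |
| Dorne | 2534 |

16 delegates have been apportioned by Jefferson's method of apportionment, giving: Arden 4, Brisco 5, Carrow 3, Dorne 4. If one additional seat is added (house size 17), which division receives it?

Priority for the next seat is population ÷ (current seats + 1).
Priorities: Arden 433.800, Brisco 493.833, Carrow 484.500, Dorne 506.800.
Highest priority: Dorne.

Dorne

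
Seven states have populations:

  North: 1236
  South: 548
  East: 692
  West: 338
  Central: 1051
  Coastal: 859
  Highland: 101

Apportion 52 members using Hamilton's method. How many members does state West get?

Total 4825; standard divisor 4825/52 ≈ 92.788.
Standard quotas: North 13.321, South 5.906, East 7.458, West 3.643, Central 11.327, Coastal 9.258, Highland 1.088.
Lower quotas: North 13, South 5, East 7, West 3, Central 11, Coastal 9, Highland 1 (sum 49, leaving 3 seats).
Remainders in descending order: South 0.906, West 0.643, East 0.458, Central 0.327, North 0.321, Coastal 0.258, Highland 0.088.
The surplus seats go to South, West, East.
West receives 4.

4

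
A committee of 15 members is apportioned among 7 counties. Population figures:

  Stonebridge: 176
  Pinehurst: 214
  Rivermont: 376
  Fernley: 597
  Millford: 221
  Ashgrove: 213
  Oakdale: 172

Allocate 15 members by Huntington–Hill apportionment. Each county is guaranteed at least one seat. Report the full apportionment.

Stonebridge 1; Pinehurst 2; Rivermont 3; Fernley 4; Millford 2; Ashgrove 2; Oakdale 1

With divisor 142: modified quotas Stonebridge 1.239, Pinehurst 1.507, Rivermont 2.648, Fernley 4.204, Millford 1.556, Ashgrove 1.500, Oakdale 1.211.
Geometric-mean thresholds: Stonebridge √(1·2)=1.414, Pinehurst √(1·2)=1.414, Rivermont √(2·3)=2.449, Fernley √(4·5)=4.472, Millford √(1·2)=1.414, Ashgrove √(1·2)=1.414, Oakdale √(1·2)=1.414.
Each quota rounded against its threshold gives Stonebridge 1, Pinehurst 2, Rivermont 3, Fernley 4, Millford 2, Ashgrove 2, Oakdale 1 (total 15).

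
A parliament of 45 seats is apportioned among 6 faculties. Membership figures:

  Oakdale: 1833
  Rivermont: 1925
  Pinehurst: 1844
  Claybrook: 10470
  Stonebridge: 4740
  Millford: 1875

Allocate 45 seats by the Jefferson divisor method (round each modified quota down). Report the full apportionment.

Standard divisor 22687/45 ≈ 504.156; standard quotas: Oakdale 3.636, Rivermont 3.818, Pinehurst 3.658, Claybrook 20.767, Stonebridge 9.402, Millford 3.719.
Rounding down gives 3, 3, 3, 20, 9, 3 = 41 seats, so the divisor must be adjusted.
With modified divisor 471.4: modified quotas Oakdale 3.888, Rivermont 4.084, Pinehurst 3.912, Claybrook 22.210, Stonebridge 10.055, Millford 3.978.
Rounding down: Oakdale 3, Rivermont 4, Pinehurst 3, Claybrook 22, Stonebridge 10, Millford 3 (total 45).

Oakdale 3, Rivermont 4, Pinehurst 3, Claybrook 22, Stonebridge 10, Millford 3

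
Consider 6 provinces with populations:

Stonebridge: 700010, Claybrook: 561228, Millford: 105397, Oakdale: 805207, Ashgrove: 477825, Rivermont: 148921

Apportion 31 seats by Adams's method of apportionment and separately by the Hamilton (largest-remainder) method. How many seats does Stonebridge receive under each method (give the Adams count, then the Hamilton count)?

7 and 8

Adams: Stonebridge 7, Claybrook 6, Millford 2, Oakdale 9, Ashgrove 5, Rivermont 2.
Hamilton: Stonebridge 8, Claybrook 6, Millford 1, Oakdale 9, Ashgrove 5, Rivermont 2.
Stonebridge gets 7 under Adams and 8 under Hamilton.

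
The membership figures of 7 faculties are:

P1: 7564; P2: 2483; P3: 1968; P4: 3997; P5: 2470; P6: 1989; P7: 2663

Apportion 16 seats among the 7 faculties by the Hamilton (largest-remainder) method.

P1 5, P2 2, P3 1, P4 3, P5 2, P6 1, P7 2

The standard divisor is 23134/16 ≈ 1445.875.
Standard quotas: P1 5.2314, P2 1.7173, P3 1.3611, P4 2.7644, P5 1.7083, P6 1.3756, P7 1.8418.
Lower quotas: P1 5, P2 1, P3 1, P4 2, P5 1, P6 1, P7 1 (sum 12, leaving 4 seats).
Remainders in descending order: P7 0.8418, P4 0.7644, P2 0.7173, P5 0.7083, P6 0.3756, P3 0.3611, P1 0.2314.
The surplus seats go to P7, P4, P2, P5.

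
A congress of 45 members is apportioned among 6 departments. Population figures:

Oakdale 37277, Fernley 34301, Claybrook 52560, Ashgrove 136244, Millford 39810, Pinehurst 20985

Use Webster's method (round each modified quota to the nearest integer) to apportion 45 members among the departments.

Oakdale: 5, Fernley: 5, Claybrook: 7, Ashgrove: 19, Millford: 6, Pinehurst: 3

Standard divisor 321177/45 ≈ 7137.267; standard quotas: Oakdale 5.223, Fernley 4.806, Claybrook 7.364, Ashgrove 19.089, Millford 5.578, Pinehurst 2.940.
Rounding to the nearest integer gives Oakdale 5, Fernley 5, Claybrook 7, Ashgrove 19, Millford 6, Pinehurst 3 — total 45, matching the house size, so no adjustment is needed.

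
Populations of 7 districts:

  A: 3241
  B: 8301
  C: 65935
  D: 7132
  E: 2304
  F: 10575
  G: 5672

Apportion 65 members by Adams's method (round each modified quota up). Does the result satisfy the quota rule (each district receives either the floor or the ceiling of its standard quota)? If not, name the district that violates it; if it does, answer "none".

Standard quotas: A 2.042, B 5.230, C 41.545, D 4.494, E 1.452, F 6.663, G 3.574.
Adams allocation: A 2, B 5, C 40, D 5, E 2, F 7, G 4.
C has quota 41.545 (lower 41, upper 42) but receives 40 — outside the quota interval.

C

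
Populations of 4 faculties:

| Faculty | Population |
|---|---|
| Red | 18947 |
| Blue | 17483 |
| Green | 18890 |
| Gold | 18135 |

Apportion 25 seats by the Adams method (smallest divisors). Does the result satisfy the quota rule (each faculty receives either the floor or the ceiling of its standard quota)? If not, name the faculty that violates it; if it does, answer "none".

Standard quotas: Red 6.449, Blue 5.950, Green 6.429, Gold 6.172.
Adams allocation: Red 7, Blue 6, Green 6, Gold 6.
Every allocation lies between the lower and upper quota.

none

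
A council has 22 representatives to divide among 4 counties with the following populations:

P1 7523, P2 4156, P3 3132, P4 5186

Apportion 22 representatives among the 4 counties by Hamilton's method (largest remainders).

Total 19997; standard divisor 19997/22 ≈ 908.955.
Standard quotas: P1 8.2765, P2 4.5723, P3 3.4457, P4 5.7055.
Lower quotas: P1 8, P2 4, P3 3, P4 5 (sum 20, leaving 2 seats).
Remainders in descending order: P4 0.7055, P2 0.5723, P3 0.4457, P1 0.2765.
The surplus seats go to P4, P2.

P1 8; P2 5; P3 3; P4 6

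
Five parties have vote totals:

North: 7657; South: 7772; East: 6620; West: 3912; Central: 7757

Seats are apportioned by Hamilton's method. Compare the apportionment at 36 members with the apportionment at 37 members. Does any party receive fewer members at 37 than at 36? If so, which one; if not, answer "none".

none

At 36 seats: North 8, South 9, East 7, West 4, Central 8.
At 37 seats: North 8, South 9, East 7, West 4, Central 9.
No party's allocation decreased.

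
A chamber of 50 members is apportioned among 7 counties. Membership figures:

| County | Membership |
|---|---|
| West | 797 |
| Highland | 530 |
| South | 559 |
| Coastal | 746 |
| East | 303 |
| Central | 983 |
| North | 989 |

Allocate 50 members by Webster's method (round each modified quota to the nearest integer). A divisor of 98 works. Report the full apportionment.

With modified divisor 98: modified quotas West 8.133, Highland 5.408, South 5.704, Coastal 7.612, East 3.092, Central 10.031, North 10.092.
Rounding to the nearest integer: West 8, Highland 5, South 6, Coastal 8, East 3, Central 10, North 10 (total 50).

West=8, Highland=5, South=6, Coastal=8, East=3, Central=10, North=10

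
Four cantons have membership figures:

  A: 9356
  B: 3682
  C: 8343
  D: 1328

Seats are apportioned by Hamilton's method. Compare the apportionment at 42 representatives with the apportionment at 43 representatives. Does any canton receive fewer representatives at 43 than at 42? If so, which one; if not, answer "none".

At 42 seats: A 17, B 7, C 15, D 3.
At 43 seats: A 18, B 7, C 16, D 2.
D drops from 3 to 2.

D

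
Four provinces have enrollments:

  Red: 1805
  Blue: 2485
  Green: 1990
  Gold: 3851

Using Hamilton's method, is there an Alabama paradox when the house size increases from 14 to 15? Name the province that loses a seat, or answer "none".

Red

At 14 seats: Red 3, Blue 3, Green 3, Gold 5.
At 15 seats: Red 2, Blue 4, Green 3, Gold 6.
Red drops from 3 to 2.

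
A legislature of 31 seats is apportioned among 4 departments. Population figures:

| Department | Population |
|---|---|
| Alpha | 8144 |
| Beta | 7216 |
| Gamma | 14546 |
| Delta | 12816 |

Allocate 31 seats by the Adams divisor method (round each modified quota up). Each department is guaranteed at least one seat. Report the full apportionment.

Alpha 6, Beta 5, Gamma 11, Delta 9

Standard divisor 42722/31 ≈ 1378.129; standard quotas: Alpha 5.909, Beta 5.236, Gamma 10.555, Delta 9.300.
Rounding up gives 6, 6, 11, 10 = 33 seats, so the divisor must be adjusted.
With modified divisor 1450: modified quotas Alpha 5.617, Beta 4.977, Gamma 10.032, Delta 8.839.
Rounding up: Alpha 6, Beta 5, Gamma 11, Delta 9 (total 31).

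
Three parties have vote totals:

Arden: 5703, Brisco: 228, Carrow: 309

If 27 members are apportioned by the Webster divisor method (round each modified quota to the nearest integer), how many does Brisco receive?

1

Standard divisor 6240/27 ≈ 231.111; standard quotas: Arden 24.676, Brisco 0.987, Carrow 1.337.
Rounding to the nearest integer gives Arden 25, Brisco 1, Carrow 1 — total 27, matching the house size, so no adjustment is needed.
Brisco receives 1.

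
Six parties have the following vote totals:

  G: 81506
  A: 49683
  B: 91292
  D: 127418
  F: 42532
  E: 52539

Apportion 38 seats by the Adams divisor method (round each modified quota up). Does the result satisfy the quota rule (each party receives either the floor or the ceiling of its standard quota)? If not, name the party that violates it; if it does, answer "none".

none

Standard quotas: G 6.961, A 4.243, B 7.796, D 10.881, F 3.632, E 4.487.
Adams allocation: G 7, A 4, B 8, D 10, F 4, E 5.
Every allocation lies between the lower and upper quota.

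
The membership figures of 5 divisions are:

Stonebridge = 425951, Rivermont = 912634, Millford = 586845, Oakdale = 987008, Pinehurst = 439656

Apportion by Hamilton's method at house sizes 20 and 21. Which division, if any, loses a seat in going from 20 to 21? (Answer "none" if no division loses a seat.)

At 20 seats: Stonebridge 3, Rivermont 5, Millford 3, Oakdale 6, Pinehurst 3.
At 21 seats: Stonebridge 2, Rivermont 6, Millford 4, Oakdale 6, Pinehurst 3.
Stonebridge drops from 3 to 2.

Stonebridge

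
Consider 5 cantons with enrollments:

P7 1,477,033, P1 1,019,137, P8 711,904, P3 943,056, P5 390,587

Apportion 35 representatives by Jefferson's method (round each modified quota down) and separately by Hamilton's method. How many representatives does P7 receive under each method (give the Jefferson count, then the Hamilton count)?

Jefferson: P7 12, P1 8, P8 5, P3 7, P5 3.
Hamilton: P7 11, P1 8, P8 6, P3 7, P5 3.
P7 gets 12 under Jefferson and 11 under Hamilton.

12 and 11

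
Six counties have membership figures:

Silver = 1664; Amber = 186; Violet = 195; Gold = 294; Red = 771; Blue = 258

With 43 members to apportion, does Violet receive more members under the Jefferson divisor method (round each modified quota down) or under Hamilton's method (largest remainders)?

Jefferson: Silver 22, Amber 2, Violet 2, Gold 4, Red 10, Blue 3.
Hamilton: Silver 21, Amber 2, Violet 3, Gold 4, Red 10, Blue 3.
Violet gets 2 under Jefferson and 3 under Hamilton.

Hamilton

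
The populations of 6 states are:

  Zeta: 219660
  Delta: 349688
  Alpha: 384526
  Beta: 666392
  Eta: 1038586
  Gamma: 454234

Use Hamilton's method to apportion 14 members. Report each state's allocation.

Zeta: 1, Delta: 1, Alpha: 2, Beta: 3, Eta: 5, Gamma: 2

Standard divisor: 3113086 ÷ 14 ≈ 222363.286.
Standard quotas: Zeta 0.9878, Delta 1.5726, Alpha 1.7293, Beta 2.9969, Eta 4.6707, Gamma 2.0428.
Lower quotas: Zeta 0, Delta 1, Alpha 1, Beta 2, Eta 4, Gamma 2 (sum 10, leaving 4 seats).
Remainders in descending order: Beta 0.9969, Zeta 0.9878, Alpha 0.7293, Eta 0.6707, Delta 0.5726, Gamma 0.0428.
Largest remainders: Beta, Zeta, Alpha, Eta receive the extra seats.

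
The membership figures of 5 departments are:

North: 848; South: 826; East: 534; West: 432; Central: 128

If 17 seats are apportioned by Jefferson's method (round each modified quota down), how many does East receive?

3

Standard divisor 2768/17 ≈ 162.824; standard quotas: North 5.208, South 5.073, East 3.280, West 2.653, Central 0.786.
Rounding down gives 5, 5, 3, 2, 0 = 15 seats, so the divisor must be adjusted.
With modified divisor 140: modified quotas North 6.057, South 5.900, East 3.814, West 3.086, Central 0.914.
Rounding down: North 6, South 5, East 3, West 3, Central 0 (total 17).
East receives 3.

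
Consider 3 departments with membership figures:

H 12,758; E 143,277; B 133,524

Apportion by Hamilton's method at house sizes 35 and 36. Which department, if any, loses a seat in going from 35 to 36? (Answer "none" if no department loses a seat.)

H

At 35 seats: H 2, E 17, B 16.
At 36 seats: H 1, E 18, B 17.
H drops from 2 to 1.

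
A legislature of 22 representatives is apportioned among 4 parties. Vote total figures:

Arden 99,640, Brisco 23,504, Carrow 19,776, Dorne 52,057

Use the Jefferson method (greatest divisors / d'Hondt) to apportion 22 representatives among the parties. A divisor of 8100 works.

With modified divisor 8100: modified quotas Arden 12.301, Brisco 2.902, Carrow 2.441, Dorne 6.427.
Rounding down: Arden 12, Brisco 2, Carrow 2, Dorne 6 (total 22).

Arden: 12, Brisco: 2, Carrow: 2, Dorne: 6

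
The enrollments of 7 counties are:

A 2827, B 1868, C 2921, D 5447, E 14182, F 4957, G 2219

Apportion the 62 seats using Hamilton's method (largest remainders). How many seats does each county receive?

A 5; B 3; C 5; D 10; E 26; F 9; G 4

Total 34421; standard divisor 34421/62 ≈ 555.177.
Standard quotas: A 5.0921, B 3.3647, C 5.2614, D 9.8113, E 25.5450, F 8.9287, G 3.9969.
Lower quotas: A 5, B 3, C 5, D 9, E 25, F 8, G 3 (sum 58, leaving 4 seats).
Remainders in descending order: G 0.9969, F 0.9287, D 0.8113, E 0.5450, B 0.3647, C 0.2614, A 0.0921.
Largest remainders: G, F, D, E receive the extra seats.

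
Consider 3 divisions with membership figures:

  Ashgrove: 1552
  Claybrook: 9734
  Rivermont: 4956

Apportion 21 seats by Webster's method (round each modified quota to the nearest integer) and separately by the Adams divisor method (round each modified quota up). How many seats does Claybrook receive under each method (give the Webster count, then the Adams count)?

13 and 12

Webster: Ashgrove 2, Claybrook 13, Rivermont 6.
Adams: Ashgrove 2, Claybrook 12, Rivermont 7.
Claybrook gets 13 under Webster and 12 under Adams.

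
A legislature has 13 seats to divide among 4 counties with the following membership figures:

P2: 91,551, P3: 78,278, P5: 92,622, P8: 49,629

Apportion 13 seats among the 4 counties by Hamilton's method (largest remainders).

P2=4, P3=3, P5=4, P8=2

The standard divisor is 312080/13 ≈ 24006.154.
Standard quotas: P2 3.8136, P3 3.2607, P5 3.8583, P8 2.0673.
Lower quotas: P2 3, P3 3, P5 3, P8 2 (sum 11, leaving 2 seats).
Remainders in descending order: P5 0.8583, P2 0.8136, P3 0.2607, P8 0.0673.
The surplus seats go to P5, P2.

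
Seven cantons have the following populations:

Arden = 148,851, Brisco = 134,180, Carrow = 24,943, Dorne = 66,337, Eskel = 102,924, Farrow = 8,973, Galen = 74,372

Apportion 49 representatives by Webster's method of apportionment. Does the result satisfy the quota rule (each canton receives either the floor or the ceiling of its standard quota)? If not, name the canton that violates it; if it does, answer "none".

none

Standard quotas: Arden 13.011, Brisco 11.729, Carrow 2.180, Dorne 5.798, Eskel 8.997, Farrow 0.784, Galen 6.501.
Webster allocation: Arden 13, Brisco 12, Carrow 2, Dorne 6, Eskel 9, Farrow 1, Galen 6.
Every allocation lies between the lower and upper quota.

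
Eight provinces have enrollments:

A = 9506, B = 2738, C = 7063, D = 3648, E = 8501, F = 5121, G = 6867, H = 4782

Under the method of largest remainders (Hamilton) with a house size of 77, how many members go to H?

Standard divisor: 48226 ÷ 77 ≈ 626.312.
Standard quotas: A 15.1777, B 4.3716, C 11.2771, D 5.8246, E 13.5731, F 8.1764, G 10.9642, H 7.6352.
Lower quotas: A 15, B 4, C 11, D 5, E 13, F 8, G 10, H 7 (sum 73, leaving 4 seats).
Remainders in descending order: G 0.9642, D 0.8246, H 0.6352, E 0.5731, B 0.3716, C 0.2771, A 0.1777, F 0.1764.
The surplus seats go to G, D, H, E.
H receives 8.

8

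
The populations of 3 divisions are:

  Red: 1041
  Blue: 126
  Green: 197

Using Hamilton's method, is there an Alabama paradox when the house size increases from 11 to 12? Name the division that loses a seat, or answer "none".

At 11 seats: Red 8, Blue 1, Green 2.
At 12 seats: Red 9, Blue 1, Green 2.
No division's allocation decreased.

none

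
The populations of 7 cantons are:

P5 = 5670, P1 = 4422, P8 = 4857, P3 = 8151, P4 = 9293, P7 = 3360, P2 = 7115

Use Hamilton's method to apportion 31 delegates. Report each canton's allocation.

P5 4; P1 3; P8 4; P3 6; P4 7; P7 2; P2 5

Standard divisor: 42868 ÷ 31 ≈ 1382.839.
Standard quotas: P5 4.1003, P1 3.1978, P8 3.5123, P3 5.8944, P4 6.7202, P7 2.4298, P2 5.1452.
Lower quotas: P5 4, P1 3, P8 3, P3 5, P4 6, P7 2, P2 5 (sum 28, leaving 3 seats).
Remainders in descending order: P3 0.8944, P4 0.7202, P8 0.5123, P7 0.4298, P1 0.1978, P2 0.1452, P5 0.1003.
The surplus seats go to P3, P4, P8.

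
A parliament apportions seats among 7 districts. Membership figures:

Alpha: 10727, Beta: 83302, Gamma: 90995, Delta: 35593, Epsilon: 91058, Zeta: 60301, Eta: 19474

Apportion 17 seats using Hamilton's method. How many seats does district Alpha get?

0

Total 391450; standard divisor 391450/17 ≈ 23026.471.
Standard quotas: Alpha 0.4659, Beta 3.6177, Gamma 3.9518, Delta 1.5457, Epsilon 3.9545, Zeta 2.6188, Eta 0.8457.
Lower quotas: Alpha 0, Beta 3, Gamma 3, Delta 1, Epsilon 3, Zeta 2, Eta 0 (sum 12, leaving 5 seats).
Remainders in descending order: Epsilon 0.9545, Gamma 0.9518, Eta 0.8457, Zeta 0.6188, Beta 0.6177, Delta 0.5457, Alpha 0.4659.
The surplus seats go to Epsilon, Gamma, Eta, Zeta, Beta.
Alpha receives 0.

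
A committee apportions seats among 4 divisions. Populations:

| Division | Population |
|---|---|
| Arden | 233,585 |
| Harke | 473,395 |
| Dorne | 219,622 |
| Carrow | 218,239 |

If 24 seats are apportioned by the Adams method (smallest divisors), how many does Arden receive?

Standard divisor 1144841/24 ≈ 47701.708; standard quotas: Arden 4.897, Harke 9.924, Dorne 4.604, Carrow 4.575.
Rounding up gives 5, 10, 5, 5 = 25 seats, so the divisor must be adjusted.
With modified divisor 53600: modified quotas Arden 4.358, Harke 8.832, Dorne 4.097, Carrow 4.072.
Rounding up: Arden 5, Harke 9, Dorne 5, Carrow 5 (total 24).
Arden receives 5.

5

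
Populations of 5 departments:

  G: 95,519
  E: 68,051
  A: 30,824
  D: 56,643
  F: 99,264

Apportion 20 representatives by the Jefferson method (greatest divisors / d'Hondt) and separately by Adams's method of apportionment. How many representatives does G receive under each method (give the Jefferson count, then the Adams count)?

6 and 5

Jefferson: G 6, E 4, A 1, D 3, F 6.
Adams: G 5, E 4, A 2, D 3, F 6.
G gets 6 under Jefferson and 5 under Adams.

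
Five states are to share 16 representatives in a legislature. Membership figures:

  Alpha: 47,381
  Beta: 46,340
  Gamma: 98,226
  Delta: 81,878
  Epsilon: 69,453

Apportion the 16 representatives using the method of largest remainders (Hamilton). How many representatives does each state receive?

Total 343278; standard divisor 343278/16 ≈ 21454.875.
Standard quotas: Alpha 2.2084, Beta 2.1599, Gamma 4.5783, Delta 3.8163, Epsilon 3.2372.
Lower quotas: Alpha 2, Beta 2, Gamma 4, Delta 3, Epsilon 3 (sum 14, leaving 2 seats).
Remainders in descending order: Delta 0.8163, Gamma 0.5783, Epsilon 0.2372, Alpha 0.2084, Beta 0.1599.
The surplus seats go to Delta, Gamma.

Alpha 2; Beta 2; Gamma 5; Delta 4; Epsilon 3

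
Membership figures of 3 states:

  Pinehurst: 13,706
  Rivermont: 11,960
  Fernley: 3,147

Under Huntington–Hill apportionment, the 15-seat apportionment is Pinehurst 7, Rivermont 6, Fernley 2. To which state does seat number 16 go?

Priority for the next seat is population ÷ (√(s·(s+1))).
Priorities: Pinehurst 1831.541, Rivermont 1845.468, Fernley 1284.757.
Highest priority: Rivermont.

Rivermont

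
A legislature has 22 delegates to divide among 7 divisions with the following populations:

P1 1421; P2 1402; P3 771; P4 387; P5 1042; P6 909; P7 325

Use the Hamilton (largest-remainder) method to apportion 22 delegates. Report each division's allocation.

P1=5, P2=5, P3=3, P4=1, P5=4, P6=3, P7=1

The standard divisor is 6257/22 ≈ 284.409.
Standard quotas: P1 4.996, P2 4.930, P3 2.711, P4 1.361, P5 3.664, P6 3.196, P7 1.143.
Lower quotas: P1 4, P2 4, P3 2, P4 1, P5 3, P6 3, P7 1 (sum 18, leaving 4 seats).
Remainders in descending order: P1 0.996, P2 0.930, P3 0.711, P5 0.664, P4 0.361, P6 0.196, P7 0.143.
The surplus seats go to P1, P2, P3, P5.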